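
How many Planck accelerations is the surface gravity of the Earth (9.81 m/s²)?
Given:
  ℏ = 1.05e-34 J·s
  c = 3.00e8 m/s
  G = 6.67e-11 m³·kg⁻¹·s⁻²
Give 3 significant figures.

Planck acceleration: a_P = √(c⁷/(ℏG)) = 5.59e51 m/s².
9.81 / 5.59e51 = 1.76e-51

1.76e-51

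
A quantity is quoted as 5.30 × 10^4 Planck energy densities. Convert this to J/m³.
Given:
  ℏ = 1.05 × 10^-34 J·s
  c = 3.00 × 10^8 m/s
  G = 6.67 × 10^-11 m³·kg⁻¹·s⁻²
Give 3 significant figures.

One Planck energy density: u_P = c⁷/(ℏG²) = 4.68 × 10^113 J/m³.
5.30 × 10^4 × 4.68 × 10^113 J/m³ = 2.48 × 10^118 J/m³

2.48 × 10^118 J/m³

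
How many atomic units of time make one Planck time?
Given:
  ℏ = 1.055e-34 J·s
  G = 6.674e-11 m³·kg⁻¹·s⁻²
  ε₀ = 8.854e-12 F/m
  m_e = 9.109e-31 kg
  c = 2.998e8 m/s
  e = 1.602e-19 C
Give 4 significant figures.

Planck time: t_P = √(ℏG/c⁵) = 5.392e-44 s
atomic unit of time: τ_au = (4πε₀)²ℏ³/(m_e e⁴) = 2.423e-17 s
ratio = 5.392e-44 / 2.423e-17 = 2.225e-27

2.225e-27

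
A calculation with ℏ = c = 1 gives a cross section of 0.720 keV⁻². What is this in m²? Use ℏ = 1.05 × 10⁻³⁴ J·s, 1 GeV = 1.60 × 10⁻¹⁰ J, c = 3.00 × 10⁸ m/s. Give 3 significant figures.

2.79 × 10⁻²⁰ m²

Area is [L]² = [E]⁻²·(ℏc)²; restore (ℏc)².
1 GeV⁻² → (ℏc)² × (1 GeV in J)⁻² = 3.88 × 10⁻³² m².
Convert the energy scale: 0.720 keV⁻² = 7.20 × 10¹¹ GeV⁻².
Result: 7.20 × 10¹¹ × 3.88 × 10⁻³² = 2.79 × 10⁻²⁰ m².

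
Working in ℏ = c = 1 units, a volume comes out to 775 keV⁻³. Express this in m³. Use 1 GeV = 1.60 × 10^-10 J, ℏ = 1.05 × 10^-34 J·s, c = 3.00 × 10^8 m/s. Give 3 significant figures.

5.91 × 10^-27 m³

Volume is [L]³ = [E]⁻³·(ℏc)³.
1 GeV⁻³ → (ℏc)³ × (1 GeV in J)⁻³ = 7.63 × 10^-48 m³.
Convert the energy scale: 775 keV⁻³ = 7.75 × 10^20 GeV⁻³.
Result: 7.75 × 10^20 × 7.63 × 10^-48 = 5.91 × 10^-27 m³.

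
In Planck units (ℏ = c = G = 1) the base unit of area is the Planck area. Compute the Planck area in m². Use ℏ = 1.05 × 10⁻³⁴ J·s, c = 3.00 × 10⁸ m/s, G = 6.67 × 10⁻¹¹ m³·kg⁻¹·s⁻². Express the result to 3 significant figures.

2.59 × 10⁻⁷⁰ m²

A_P = ℏG/c³
  = 7.00 × 10⁻⁴⁵ / 2.70 × 10²⁵
  = 2.59 × 10⁻⁷⁰ m²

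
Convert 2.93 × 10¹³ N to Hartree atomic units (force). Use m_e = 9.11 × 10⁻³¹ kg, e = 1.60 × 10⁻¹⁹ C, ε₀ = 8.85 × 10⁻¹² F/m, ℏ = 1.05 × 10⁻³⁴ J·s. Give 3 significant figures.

atomic unit of force: F_au = E_h/a₀ = m_e²e⁶/((4πε₀)³ℏ⁴) = 8.33 × 10⁻⁸ N.
2.93 × 10¹³ / 8.33 × 10⁻⁸ = 3.52 × 10²⁰

3.52 × 10²⁰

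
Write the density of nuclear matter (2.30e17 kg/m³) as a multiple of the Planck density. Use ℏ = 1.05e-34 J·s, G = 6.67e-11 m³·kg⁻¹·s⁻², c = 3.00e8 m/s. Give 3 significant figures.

Planck density: ρ_P = c⁵/(ℏG²) = 5.20e96 kg/m³.
2.30e17 / 5.20e96 = 4.42e-80

4.42e-80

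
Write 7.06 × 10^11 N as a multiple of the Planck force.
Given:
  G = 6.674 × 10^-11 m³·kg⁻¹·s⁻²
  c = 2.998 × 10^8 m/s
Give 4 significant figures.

5.833 × 10^-33

Planck force: F_P = c⁴/G = 1.210 × 10^44 N.
7.06 × 10^11 / 1.210 × 10^44 = 5.833 × 10^-33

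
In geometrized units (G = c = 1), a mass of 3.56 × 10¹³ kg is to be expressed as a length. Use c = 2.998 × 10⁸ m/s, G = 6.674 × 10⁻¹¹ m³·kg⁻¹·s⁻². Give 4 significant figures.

In G = c = 1 units mass has dimensions of length; the conversion factor is G/c².
3.56 × 10¹³ kg × (G/c²) = 2.643 × 10⁻¹⁴ m

2.643 × 10⁻¹⁴ m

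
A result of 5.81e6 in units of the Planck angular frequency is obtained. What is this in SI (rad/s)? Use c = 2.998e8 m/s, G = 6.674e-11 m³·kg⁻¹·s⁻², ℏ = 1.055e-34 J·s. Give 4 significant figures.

One Planck angular frequency: ω_P = √(c⁵/(ℏG)) = 1.855e43 rad/s.
5.81e6 × 1.855e43 rad/s = 1.078e50 rad/s

1.078e50 rad/s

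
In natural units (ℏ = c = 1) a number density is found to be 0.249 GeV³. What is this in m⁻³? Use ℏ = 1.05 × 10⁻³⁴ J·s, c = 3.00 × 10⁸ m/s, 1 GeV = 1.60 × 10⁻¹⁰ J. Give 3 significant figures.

Number density is [L]⁻³ = [E]³/(ℏc)³.
1 GeV³ → 1/(ℏc)³ × (1 GeV in J)³ = 1.31 × 10⁴⁷ m⁻³.
Result: 0.249 × 1.31 × 10⁴⁷ = 3.26 × 10⁴⁶ m⁻³.

3.26 × 10⁴⁶ m⁻³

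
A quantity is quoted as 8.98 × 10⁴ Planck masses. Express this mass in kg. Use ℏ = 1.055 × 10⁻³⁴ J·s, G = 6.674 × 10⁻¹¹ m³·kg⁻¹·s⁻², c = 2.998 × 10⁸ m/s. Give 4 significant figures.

1.955 × 10⁻³ kg

One Planck mass: m_P = √(ℏc/G) = 2.177 × 10⁻⁸ kg.
8.98 × 10⁴ × 2.177 × 10⁻⁸ kg = 1.955 × 10⁻³ kg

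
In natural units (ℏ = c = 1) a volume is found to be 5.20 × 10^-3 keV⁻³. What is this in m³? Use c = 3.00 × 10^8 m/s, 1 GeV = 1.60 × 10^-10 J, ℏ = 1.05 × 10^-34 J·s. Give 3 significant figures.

3.97 × 10^-32 m³

Volume is [L]³ = [E]⁻³·(ℏc)³.
1 GeV⁻³ → (ℏc)³ × (1 GeV in J)⁻³ = 7.63 × 10^-48 m³.
Convert the energy scale: 5.20 × 10^-3 keV⁻³ = 5.20 × 10^15 GeV⁻³.
Result: 5.20 × 10^15 × 7.63 × 10^-48 = 3.97 × 10^-32 m³.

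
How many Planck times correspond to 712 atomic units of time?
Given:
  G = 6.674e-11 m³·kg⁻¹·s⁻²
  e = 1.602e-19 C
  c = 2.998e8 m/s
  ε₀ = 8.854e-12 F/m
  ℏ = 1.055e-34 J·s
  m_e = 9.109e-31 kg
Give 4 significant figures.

atomic unit of time: τ_au = (4πε₀)²ℏ³/(m_e e⁴) = 2.423e-17 s
Planck time: t_P = √(ℏG/c⁵) = 5.392e-44 s
712 × 2.423e-17 / 5.392e-44 = 3.199e29

3.199e29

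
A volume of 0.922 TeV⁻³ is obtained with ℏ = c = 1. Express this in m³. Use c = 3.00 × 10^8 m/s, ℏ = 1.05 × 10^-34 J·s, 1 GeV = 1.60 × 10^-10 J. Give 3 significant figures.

Volume is [L]³ = [E]⁻³·(ℏc)³.
1 GeV⁻³ → (ℏc)³ × (1 GeV in J)⁻³ = 7.63 × 10^-48 m³.
Convert the energy scale: 0.922 TeV⁻³ = 9.22 × 10^-10 GeV⁻³.
Result: 9.22 × 10^-10 × 7.63 × 10^-48 = 7.04 × 10^-57 m³.

7.04 × 10^-57 m³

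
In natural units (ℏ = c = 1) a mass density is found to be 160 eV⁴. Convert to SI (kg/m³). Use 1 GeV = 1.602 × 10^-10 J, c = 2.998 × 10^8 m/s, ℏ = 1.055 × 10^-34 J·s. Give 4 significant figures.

3.706 × 10^-14 kg/m³

Mass density is [E]/(c²[L]³) = [E]⁴/(ℏ³c⁵).
1 GeV⁴ → 1/(ℏ³c⁵) × (1 GeV in J)⁴ = 2.316 × 10^20 kg/m³.
Convert the energy scale: 160 eV⁴ = 1.60 × 10^-34 GeV⁴.
Result: 1.60 × 10^-34 × 2.316 × 10^20 = 3.706 × 10^-14 kg/m³.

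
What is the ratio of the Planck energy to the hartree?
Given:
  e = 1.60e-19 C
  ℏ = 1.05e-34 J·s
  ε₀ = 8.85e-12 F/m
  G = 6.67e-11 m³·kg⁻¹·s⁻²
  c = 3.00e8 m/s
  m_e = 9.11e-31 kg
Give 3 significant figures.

4.47e26

Planck energy: E_P = √(ℏc⁵/G) = 1.96e9 J
hartree: E_h = m_e e⁴/(4πε₀ℏ)² = 4.38e-18 J
ratio = 1.96e9 / 4.38e-18 = 4.47e26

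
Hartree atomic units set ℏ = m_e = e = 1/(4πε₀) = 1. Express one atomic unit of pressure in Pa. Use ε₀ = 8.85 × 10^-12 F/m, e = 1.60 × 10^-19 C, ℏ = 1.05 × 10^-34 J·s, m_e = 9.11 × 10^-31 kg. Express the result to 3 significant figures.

The unique combination of the constants set to 1 with dimensions of pressure is P_au = E_h/a₀³ = m_e⁴e¹⁰/((4πε₀)⁵ℏ⁸).
E_h = 4.38 × 10^-18 J
a₀ = 5.26 × 10^-11 m
E_h/a₀³ = 3.01 × 10^13 Pa

3.01 × 10^13 Pa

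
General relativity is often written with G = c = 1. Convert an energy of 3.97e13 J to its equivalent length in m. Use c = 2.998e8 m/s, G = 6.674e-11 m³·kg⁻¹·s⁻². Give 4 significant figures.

3.280e-31 m

Energy → length via G/c⁴.
3.97e13 J × (G/c⁴) = 3.280e-31 m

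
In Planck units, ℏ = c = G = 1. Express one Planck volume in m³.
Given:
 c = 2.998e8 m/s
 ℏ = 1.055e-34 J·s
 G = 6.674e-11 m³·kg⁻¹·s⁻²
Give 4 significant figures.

The unique combination of the constants set to 1 with dimensions of volume is V_P = (ℏG/c³)^(3/2).
  = √(1.784e-209)
  = 4.224e-105 m³

4.224e-105 m³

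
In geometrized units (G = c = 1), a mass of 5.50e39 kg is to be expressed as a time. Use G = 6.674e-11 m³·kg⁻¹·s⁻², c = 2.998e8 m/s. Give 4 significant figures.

Mass → time via G/c³.
5.50e39 kg × (G/c³) = 1.362e4 s

1.362e4 s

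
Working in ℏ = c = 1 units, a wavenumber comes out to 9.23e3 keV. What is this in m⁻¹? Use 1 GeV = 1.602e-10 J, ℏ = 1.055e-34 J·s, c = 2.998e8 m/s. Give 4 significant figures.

4.675e13 m⁻¹

Inverse length is [E]/(ℏc).
1 GeV → 1/(ℏc) × (1 GeV in J) = 5.065e15 m⁻¹.
Convert the energy scale: 9.23e3 keV = 9.23e-3 GeV.
Result: 9.23e-3 × 5.065e15 = 4.675e13 m⁻¹.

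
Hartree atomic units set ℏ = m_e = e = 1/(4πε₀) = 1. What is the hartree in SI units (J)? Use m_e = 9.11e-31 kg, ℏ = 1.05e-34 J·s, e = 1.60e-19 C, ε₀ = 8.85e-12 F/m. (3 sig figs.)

4.38e-18 J

The unique combination of the constants set to 1 with dimensions of energy is E_h = m_e e⁴/(4πε₀ℏ)².
  = 5.97e-106 / 1.36e-88
  = 4.38e-18 J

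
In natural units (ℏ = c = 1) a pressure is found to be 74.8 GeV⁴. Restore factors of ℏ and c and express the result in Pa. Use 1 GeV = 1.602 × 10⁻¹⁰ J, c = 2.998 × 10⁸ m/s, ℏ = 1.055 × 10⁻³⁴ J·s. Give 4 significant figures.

Pressure is [E]/[L]³ = [E]⁴/(ℏc)³.
1 GeV⁴ → 1/(ℏc)³ × (1 GeV in J)⁴ = 2.082 × 10³⁷ Pa.
Result: 74.8 × 2.082 × 10³⁷ = 1.557 × 10³⁹ Pa.

1.557 × 10³⁹ Pa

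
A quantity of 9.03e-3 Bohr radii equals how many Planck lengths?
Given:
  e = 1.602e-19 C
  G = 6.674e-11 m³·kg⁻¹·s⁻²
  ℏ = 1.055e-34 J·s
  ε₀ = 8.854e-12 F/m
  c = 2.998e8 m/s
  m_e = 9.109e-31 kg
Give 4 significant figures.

2.959e22

Bohr radius: a₀ = 4πε₀ℏ²/(m_e e²) = 5.297e-11 m
Planck length: ℓ_P = √(ℏG/c³) = 1.616e-35 m
9.03e-3 × 5.297e-11 / 1.616e-35 = 2.959e22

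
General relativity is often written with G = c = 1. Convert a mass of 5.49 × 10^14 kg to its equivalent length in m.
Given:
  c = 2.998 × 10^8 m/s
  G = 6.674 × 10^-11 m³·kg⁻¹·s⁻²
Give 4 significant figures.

In G = c = 1 units mass has dimensions of length; the conversion factor is G/c².
5.49 × 10^14 kg × (G/c²) = 4.077 × 10^-13 m

4.077 × 10^-13 m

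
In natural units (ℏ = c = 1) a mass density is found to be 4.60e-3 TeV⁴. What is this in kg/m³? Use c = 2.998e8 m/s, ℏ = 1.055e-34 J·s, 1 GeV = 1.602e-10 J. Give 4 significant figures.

Mass density is [E]/(c²[L]³) = [E]⁴/(ℏ³c⁵).
1 GeV⁴ → 1/(ℏ³c⁵) × (1 GeV in J)⁴ = 2.316e20 kg/m³.
Convert the energy scale: 4.60e-3 TeV⁴ = 4.60e9 GeV⁴.
Result: 4.60e9 × 2.316e20 = 1.065e30 kg/m³.

1.065e30 kg/m³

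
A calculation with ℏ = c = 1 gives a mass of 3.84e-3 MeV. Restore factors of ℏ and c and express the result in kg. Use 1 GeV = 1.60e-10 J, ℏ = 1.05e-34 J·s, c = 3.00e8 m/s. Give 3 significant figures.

Mass is [E]/c²; divide by c².
1 GeV → 1/c² × (1 GeV in J) = 1.78e-27 kg.
Convert the energy scale: 3.84e-3 MeV = 3.84e-6 GeV.
Result: 3.84e-6 × 1.78e-27 = 6.83e-33 kg.

6.83e-33 kg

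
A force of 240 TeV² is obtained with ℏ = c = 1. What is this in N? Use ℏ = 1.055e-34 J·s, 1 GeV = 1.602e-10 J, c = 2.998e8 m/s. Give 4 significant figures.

Force is [E]/[L] = [E]²/(ℏc); restore (ℏc)⁻¹.
1 GeV² → 1/(ℏc) × (1 GeV in J)² = 8.114e5 N.
Convert the energy scale: 240 TeV² = 2.40e8 GeV².
Result: 2.40e8 × 8.114e5 = 1.947e14 N.

1.947e14 N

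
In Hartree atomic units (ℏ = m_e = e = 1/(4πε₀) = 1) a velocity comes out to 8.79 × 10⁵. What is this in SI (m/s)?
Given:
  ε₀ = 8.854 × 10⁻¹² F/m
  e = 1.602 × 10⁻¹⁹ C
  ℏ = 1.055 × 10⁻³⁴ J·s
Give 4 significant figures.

One atomic unit of velocity: v_au = e²/(4πε₀ℏ) = 2.186 × 10⁶ m/s.
8.79 × 10⁵ × 2.186 × 10⁶ m/s = 1.922 × 10¹² m/s

1.922 × 10¹² m/s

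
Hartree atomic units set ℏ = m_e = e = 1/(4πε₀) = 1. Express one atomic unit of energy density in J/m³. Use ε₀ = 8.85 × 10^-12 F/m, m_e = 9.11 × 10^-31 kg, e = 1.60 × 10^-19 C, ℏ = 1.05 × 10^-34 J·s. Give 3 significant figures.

3.01 × 10^13 J/m³

From ℏ = m_e = e = 1/(4πε₀) = 1 the energy density scale is u_au = E_h/a₀³ = m_e⁴e¹⁰/((4πε₀)⁵ℏ⁸).
E_h = 4.38 × 10^-18 J
a₀ = 5.26 × 10^-11 m
E_h/a₀³ = 3.01 × 10^13 J/m³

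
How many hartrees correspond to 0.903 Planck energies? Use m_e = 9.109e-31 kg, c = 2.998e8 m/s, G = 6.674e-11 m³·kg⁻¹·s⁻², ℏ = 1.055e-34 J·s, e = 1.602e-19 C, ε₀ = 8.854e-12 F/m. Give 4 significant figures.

Planck energy: E_P = √(ℏc⁵/G) = 1.957e9 J
hartree: E_h = m_e e⁴/(4πε₀ℏ)² = 4.354e-18 J
0.903 × 1.957e9 / 4.354e-18 = 4.058e26

4.058e26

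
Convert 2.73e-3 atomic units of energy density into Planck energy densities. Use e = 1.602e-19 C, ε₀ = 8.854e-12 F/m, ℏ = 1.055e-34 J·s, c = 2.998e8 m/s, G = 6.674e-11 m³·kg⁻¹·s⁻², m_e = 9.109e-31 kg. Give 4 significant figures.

1.726e-103

atomic unit of energy density: u_au = E_h/a₀³ = m_e⁴e¹⁰/((4πε₀)⁵ℏ⁸) = 2.929e13 J/m³
Planck energy density: u_P = c⁷/(ℏG²) = 4.632e113 J/m³
2.73e-3 × 2.929e13 / 4.632e113 = 1.726e-103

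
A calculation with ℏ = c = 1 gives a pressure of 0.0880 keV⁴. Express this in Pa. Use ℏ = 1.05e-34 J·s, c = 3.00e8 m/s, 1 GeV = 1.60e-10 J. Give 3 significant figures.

Pressure is [E]/[L]³ = [E]⁴/(ℏc)³.
1 GeV⁴ → 1/(ℏc)³ × (1 GeV in J)⁴ = 2.10e37 Pa.
Convert the energy scale: 0.0880 keV⁴ = 8.80e-26 GeV⁴.
Result: 8.80e-26 × 2.10e37 = 1.85e12 Pa.

1.85e12 Pa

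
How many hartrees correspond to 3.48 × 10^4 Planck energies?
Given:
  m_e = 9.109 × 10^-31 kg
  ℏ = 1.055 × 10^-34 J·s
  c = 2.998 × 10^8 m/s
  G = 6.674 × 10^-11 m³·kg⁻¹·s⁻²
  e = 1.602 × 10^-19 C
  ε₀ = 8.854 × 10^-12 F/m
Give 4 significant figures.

1.564 × 10^31

Planck energy: E_P = √(ℏc⁵/G) = 1.957 × 10^9 J
hartree: E_h = m_e e⁴/(4πε₀ℏ)² = 4.354 × 10^-18 J
3.48 × 10^4 × 1.957 × 10^9 / 4.354 × 10^-18 = 1.564 × 10^31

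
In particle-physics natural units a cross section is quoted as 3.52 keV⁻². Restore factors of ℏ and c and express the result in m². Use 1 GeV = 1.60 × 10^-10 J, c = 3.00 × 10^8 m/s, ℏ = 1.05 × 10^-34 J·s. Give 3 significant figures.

1.36 × 10^-19 m²

Area is [L]² = [E]⁻²·(ℏc)²; restore (ℏc)².
1 GeV⁻² → (ℏc)² × (1 GeV in J)⁻² = 3.88 × 10^-32 m².
Convert the energy scale: 3.52 keV⁻² = 3.52 × 10^12 GeV⁻².
Result: 3.52 × 10^12 × 3.88 × 10^-32 = 1.36 × 10^-19 m².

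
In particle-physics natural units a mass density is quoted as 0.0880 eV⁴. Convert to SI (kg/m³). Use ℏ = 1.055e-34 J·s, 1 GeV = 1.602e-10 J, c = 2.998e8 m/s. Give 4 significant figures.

Mass density is [E]/(c²[L]³) = [E]⁴/(ℏ³c⁵).
1 GeV⁴ → 1/(ℏ³c⁵) × (1 GeV in J)⁴ = 2.316e20 kg/m³.
Convert the energy scale: 0.0880 eV⁴ = 8.80e-38 GeV⁴.
Result: 8.80e-38 × 2.316e20 = 2.038e-17 kg/m³.

2.038e-17 kg/m³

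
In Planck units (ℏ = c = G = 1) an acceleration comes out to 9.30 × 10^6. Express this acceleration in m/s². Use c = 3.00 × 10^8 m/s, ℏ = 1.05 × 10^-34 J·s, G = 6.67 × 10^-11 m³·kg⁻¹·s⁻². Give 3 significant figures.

5.20 × 10^58 m/s²

One Planck acceleration: a_P = √(c⁷/(ℏG)) = 5.59 × 10^51 m/s².
9.30 × 10^6 × 5.59 × 10^51 m/s² = 5.20 × 10^58 m/s²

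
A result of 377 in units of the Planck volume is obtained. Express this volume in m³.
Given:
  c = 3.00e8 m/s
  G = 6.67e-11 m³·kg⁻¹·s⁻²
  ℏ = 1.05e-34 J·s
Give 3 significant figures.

1.57e-102 m³

One Planck volume: V_P = (ℏG/c³)^(3/2) = 4.18e-105 m³.
377 × 4.18e-105 m³ = 1.57e-102 m³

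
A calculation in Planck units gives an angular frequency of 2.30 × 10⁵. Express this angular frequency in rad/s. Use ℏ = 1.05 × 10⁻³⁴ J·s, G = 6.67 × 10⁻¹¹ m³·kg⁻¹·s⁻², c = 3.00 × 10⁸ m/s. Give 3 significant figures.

4.28 × 10⁴⁸ rad/s

One Planck angular frequency: ω_P = √(c⁵/(ℏG)) = 1.86 × 10⁴³ rad/s.
2.30 × 10⁵ × 1.86 × 10⁴³ rad/s = 4.28 × 10⁴⁸ rad/s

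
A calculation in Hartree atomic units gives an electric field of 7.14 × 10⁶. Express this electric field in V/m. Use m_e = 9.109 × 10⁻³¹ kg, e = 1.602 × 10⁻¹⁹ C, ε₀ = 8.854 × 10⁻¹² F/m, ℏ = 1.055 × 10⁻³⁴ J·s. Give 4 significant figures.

One atomic unit of electric field: E_au = E_h/(e a₀) = m_e²e⁵/((4πε₀)³ℏ⁴) = 5.131 × 10¹¹ V/m.
7.14 × 10⁶ × 5.131 × 10¹¹ V/m = 3.663 × 10¹⁸ V/m

3.663 × 10¹⁸ V/m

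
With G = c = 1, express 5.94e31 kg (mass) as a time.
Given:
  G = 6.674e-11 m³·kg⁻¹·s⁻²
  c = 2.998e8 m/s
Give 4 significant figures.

Mass → time via G/c³.
5.94e31 kg × (G/c³) = 1.471e-4 s

1.471e-4 s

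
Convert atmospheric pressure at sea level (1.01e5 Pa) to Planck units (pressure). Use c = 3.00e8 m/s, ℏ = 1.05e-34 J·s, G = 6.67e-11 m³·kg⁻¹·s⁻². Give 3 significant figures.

2.16e-109

Planck pressure: p_P = c⁷/(ℏG²) = 4.68e113 Pa.
1.01e5 / 4.68e113 = 2.16e-109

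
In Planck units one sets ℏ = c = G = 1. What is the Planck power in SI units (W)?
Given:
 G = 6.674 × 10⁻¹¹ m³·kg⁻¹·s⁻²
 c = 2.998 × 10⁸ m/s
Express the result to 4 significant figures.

3.629 × 10⁵² W

P_P = c⁵/G
  = 2.422 × 10⁴² / 6.674 × 10⁻¹¹
  = 3.629 × 10⁵² W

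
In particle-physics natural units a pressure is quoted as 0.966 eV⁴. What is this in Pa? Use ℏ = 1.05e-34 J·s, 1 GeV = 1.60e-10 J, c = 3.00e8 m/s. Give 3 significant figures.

20.3 Pa

Pressure is [E]/[L]³ = [E]⁴/(ℏc)³.
1 GeV⁴ → 1/(ℏc)³ × (1 GeV in J)⁴ = 2.10e37 Pa.
Convert the energy scale: 0.966 eV⁴ = 9.66e-37 GeV⁴.
Result: 9.66e-37 × 2.10e37 = 20.3 Pa.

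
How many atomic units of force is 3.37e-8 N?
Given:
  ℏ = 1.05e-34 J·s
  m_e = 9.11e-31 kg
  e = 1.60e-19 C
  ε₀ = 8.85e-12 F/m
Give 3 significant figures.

0.405

atomic unit of force: F_au = E_h/a₀ = m_e²e⁶/((4πε₀)³ℏ⁴) = 8.33e-8 N.
3.37e-8 / 8.33e-8 = 0.405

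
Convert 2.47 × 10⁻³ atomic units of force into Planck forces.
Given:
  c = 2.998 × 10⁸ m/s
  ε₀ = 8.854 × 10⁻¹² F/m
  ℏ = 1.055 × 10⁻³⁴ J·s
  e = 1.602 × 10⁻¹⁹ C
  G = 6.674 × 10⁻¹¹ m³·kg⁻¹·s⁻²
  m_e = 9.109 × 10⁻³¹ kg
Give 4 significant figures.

atomic unit of force: F_au = E_h/a₀ = m_e²e⁶/((4πε₀)³ℏ⁴) = 8.220 × 10⁻⁸ N
Planck force: F_P = c⁴/G = 1.210 × 10⁴⁴ N
2.47 × 10⁻³ × 8.220 × 10⁻⁸ / 1.210 × 10⁴⁴ = 1.677 × 10⁻⁵⁴

1.677 × 10⁻⁵⁴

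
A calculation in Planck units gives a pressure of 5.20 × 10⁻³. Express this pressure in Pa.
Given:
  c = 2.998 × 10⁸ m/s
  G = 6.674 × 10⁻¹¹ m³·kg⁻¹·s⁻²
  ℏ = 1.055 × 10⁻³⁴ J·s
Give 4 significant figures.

2.409 × 10¹¹¹ Pa

One Planck pressure: p_P = c⁷/(ℏG²) = 4.632 × 10¹¹³ Pa.
5.20 × 10⁻³ × 4.632 × 10¹¹³ Pa = 2.409 × 10¹¹¹ Pa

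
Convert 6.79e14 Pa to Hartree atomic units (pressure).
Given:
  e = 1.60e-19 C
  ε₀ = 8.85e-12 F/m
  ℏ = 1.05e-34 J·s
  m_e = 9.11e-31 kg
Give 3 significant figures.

22.5

atomic unit of pressure: P_au = E_h/a₀³ = m_e⁴e¹⁰/((4πε₀)⁵ℏ⁸) = 3.01e13 Pa.
6.79e14 / 3.01e13 = 22.5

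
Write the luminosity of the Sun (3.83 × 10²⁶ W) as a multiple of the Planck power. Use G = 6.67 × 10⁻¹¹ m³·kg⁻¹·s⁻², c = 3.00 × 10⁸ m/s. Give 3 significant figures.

Planck power: P_P = c⁵/G = 3.64 × 10⁵² W.
3.83 × 10²⁶ / 3.64 × 10⁵² = 1.05 × 10⁻²⁶

1.05 × 10⁻²⁶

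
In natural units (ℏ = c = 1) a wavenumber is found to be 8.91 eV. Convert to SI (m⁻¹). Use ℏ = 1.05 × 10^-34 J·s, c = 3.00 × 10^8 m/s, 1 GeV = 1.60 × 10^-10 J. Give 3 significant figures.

Inverse length is [E]/(ℏc).
1 GeV → 1/(ℏc) × (1 GeV in J) = 5.08 × 10^15 m⁻¹.
Convert the energy scale: 8.91 eV = 8.91 × 10^-9 GeV.
Result: 8.91 × 10^-9 × 5.08 × 10^15 = 4.53 × 10^7 m⁻¹.

4.53 × 10^7 m⁻¹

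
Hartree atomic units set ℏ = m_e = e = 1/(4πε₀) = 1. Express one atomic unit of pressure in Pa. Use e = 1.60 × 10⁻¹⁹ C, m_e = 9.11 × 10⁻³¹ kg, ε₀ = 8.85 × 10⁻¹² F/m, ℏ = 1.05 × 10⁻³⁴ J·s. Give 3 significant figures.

3.01 × 10¹³ Pa

Dimensional analysis gives P_au = E_h/a₀³ = m_e⁴e¹⁰/((4πε₀)⁵ℏ⁸).
E_h = 4.38 × 10⁻¹⁸ J
a₀ = 5.26 × 10⁻¹¹ m
E_h/a₀³ = 3.01 × 10¹³ Pa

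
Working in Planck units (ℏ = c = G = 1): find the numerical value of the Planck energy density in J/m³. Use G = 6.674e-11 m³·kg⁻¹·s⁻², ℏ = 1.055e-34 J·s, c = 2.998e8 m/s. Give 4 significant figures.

4.632e113 J/m³

From ℏ = c = G = 1 the energy density scale is u_P = c⁷/(ℏG²).
  = 2.177e59 / 4.699e-55
  = 4.632e113 J/m³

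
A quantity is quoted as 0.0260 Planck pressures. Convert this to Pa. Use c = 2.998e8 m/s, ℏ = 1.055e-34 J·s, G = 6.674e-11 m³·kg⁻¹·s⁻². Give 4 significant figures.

One Planck pressure: p_P = c⁷/(ℏG²) = 4.632e113 Pa.
0.0260 × 4.632e113 Pa = 1.204e112 Pa

1.204e112 Pa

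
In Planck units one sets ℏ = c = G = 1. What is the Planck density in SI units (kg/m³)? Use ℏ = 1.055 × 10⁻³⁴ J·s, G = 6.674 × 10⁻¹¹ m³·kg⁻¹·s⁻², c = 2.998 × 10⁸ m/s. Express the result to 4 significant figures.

5.154 × 10⁹⁶ kg/m³

ρ_P = c⁵/(ℏG²)
  = 2.422 × 10⁴² / 4.699 × 10⁻⁵⁵
  = 5.154 × 10⁹⁶ kg/m³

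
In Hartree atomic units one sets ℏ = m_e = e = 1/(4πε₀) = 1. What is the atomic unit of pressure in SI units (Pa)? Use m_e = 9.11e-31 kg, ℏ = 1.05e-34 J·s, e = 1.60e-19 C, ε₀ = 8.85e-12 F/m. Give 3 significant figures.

P_au = E_h/a₀³ = m_e⁴e¹⁰/((4πε₀)⁵ℏ⁸)
E_h = 4.38e-18 J
a₀ = 5.26e-11 m
E_h/a₀³ = 3.01e13 Pa

3.01e13 Pa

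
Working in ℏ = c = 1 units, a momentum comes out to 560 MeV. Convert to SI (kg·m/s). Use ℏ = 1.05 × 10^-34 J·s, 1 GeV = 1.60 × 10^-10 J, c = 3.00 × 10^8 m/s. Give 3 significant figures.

2.99 × 10^-19 kg·m/s

Momentum is [E]/c; divide by c.
1 GeV → 1/c × (1 GeV in J) = 5.33 × 10^-19 kg·m/s.
Convert the energy scale: 560 MeV = 0.560 GeV.
Result: 0.560 × 5.33 × 10^-19 = 2.99 × 10^-19 kg·m/s.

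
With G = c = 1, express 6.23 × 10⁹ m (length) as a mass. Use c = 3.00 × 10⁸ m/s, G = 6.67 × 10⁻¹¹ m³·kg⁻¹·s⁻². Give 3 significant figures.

8.41 × 10³⁶ kg

Length → mass via c²/G.
6.23 × 10⁹ m × (c²/G) = 8.41 × 10³⁶ kg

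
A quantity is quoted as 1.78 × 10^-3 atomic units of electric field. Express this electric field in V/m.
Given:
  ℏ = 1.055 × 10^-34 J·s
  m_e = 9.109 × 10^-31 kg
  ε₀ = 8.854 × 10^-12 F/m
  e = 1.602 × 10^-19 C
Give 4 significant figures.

9.133 × 10^8 V/m

One atomic unit of electric field: E_au = E_h/(e a₀) = m_e²e⁵/((4πε₀)³ℏ⁴) = 5.131 × 10^11 V/m.
1.78 × 10^-3 × 5.131 × 10^11 V/m = 9.133 × 10^8 V/m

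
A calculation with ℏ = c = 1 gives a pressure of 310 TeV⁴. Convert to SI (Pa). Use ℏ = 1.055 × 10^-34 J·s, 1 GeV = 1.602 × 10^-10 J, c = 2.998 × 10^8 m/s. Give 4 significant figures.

6.453 × 10^51 Pa

Pressure is [E]/[L]³ = [E]⁴/(ℏc)³.
1 GeV⁴ → 1/(ℏc)³ × (1 GeV in J)⁴ = 2.082 × 10^37 Pa.
Convert the energy scale: 310 TeV⁴ = 3.10 × 10^14 GeV⁴.
Result: 3.10 × 10^14 × 2.082 × 10^37 = 6.453 × 10^51 Pa.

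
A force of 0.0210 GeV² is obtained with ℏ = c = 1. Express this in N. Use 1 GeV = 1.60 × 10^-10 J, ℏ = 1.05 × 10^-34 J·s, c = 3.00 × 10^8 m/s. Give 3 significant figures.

1.71 × 10^4 N

Force is [E]/[L] = [E]²/(ℏc); restore (ℏc)⁻¹.
1 GeV² → 1/(ℏc) × (1 GeV in J)² = 8.13 × 10^5 N.
Result: 0.0210 × 8.13 × 10^5 = 1.71 × 10^4 N.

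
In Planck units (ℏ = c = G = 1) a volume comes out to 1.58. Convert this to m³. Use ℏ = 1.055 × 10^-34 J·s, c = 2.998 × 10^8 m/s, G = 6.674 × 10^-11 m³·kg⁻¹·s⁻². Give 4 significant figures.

One Planck volume: V_P = (ℏG/c³)^(3/2) = 4.224 × 10^-105 m³.
1.58 × 4.224 × 10^-105 m³ = 6.674 × 10^-105 m³

6.674 × 10^-105 m³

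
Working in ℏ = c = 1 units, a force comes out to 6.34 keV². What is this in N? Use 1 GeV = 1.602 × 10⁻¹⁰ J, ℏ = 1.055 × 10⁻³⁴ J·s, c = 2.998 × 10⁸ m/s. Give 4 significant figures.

5.144 × 10⁻⁶ N

Force is [E]/[L] = [E]²/(ℏc); restore (ℏc)⁻¹.
1 GeV² → 1/(ℏc) × (1 GeV in J)² = 8.114 × 10⁵ N.
Convert the energy scale: 6.34 keV² = 6.34 × 10⁻¹² GeV².
Result: 6.34 × 10⁻¹² × 8.114 × 10⁵ = 5.144 × 10⁻⁶ N.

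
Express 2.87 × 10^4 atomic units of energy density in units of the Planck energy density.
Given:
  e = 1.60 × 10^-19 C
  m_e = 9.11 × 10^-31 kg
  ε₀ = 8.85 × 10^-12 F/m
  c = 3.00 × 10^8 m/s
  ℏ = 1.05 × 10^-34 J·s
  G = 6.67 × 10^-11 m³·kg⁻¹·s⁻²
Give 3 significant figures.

1.85 × 10^-96

atomic unit of energy density: u_au = E_h/a₀³ = m_e⁴e¹⁰/((4πε₀)⁵ℏ⁸) = 3.01 × 10^13 J/m³
Planck energy density: u_P = c⁷/(ℏG²) = 4.68 × 10^113 J/m³
2.87 × 10^4 × 3.01 × 10^13 / 4.68 × 10^113 = 1.85 × 10^-96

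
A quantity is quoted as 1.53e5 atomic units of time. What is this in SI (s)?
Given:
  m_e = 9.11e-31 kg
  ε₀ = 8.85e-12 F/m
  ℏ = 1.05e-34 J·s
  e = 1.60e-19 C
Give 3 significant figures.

3.67e-12 s

One atomic unit of time: τ_au = (4πε₀)²ℏ³/(m_e e⁴) = 2.40e-17 s.
1.53e5 × 2.40e-17 s = 3.67e-12 s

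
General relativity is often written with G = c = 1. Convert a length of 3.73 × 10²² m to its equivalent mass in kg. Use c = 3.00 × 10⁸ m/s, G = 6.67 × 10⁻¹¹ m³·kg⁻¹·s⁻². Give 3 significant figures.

Length → mass via c²/G.
3.73 × 10²² m × (c²/G) = 5.03 × 10⁴⁹ kg

5.03 × 10⁴⁹ kg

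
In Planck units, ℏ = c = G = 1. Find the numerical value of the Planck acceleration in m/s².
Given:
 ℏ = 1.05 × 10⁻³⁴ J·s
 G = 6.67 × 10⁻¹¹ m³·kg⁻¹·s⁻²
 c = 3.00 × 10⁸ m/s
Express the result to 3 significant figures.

The unique combination of the constants set to 1 with dimensions of acceleration is a_P = √(c⁷/(ℏG)).
  = √(3.12 × 10¹⁰³)
  = 5.59 × 10⁵¹ m/s²

5.59 × 10⁵¹ m/s²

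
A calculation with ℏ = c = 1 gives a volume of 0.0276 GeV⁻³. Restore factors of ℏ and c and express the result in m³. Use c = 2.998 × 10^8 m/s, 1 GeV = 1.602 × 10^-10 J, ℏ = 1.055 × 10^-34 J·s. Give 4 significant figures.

Volume is [L]³ = [E]⁻³·(ℏc)³.
1 GeV⁻³ → (ℏc)³ × (1 GeV in J)⁻³ = 7.696 × 10^-48 m³.
Result: 0.0276 × 7.696 × 10^-48 = 2.124 × 10^-49 m³.

2.124 × 10^-49 m³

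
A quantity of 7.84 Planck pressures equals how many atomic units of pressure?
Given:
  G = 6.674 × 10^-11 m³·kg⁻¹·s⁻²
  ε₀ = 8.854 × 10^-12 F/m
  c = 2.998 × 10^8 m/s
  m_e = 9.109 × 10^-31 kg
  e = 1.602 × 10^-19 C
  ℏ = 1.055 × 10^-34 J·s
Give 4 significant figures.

Planck pressure: p_P = c⁷/(ℏG²) = 4.632 × 10^113 Pa
atomic unit of pressure: P_au = E_h/a₀³ = m_e⁴e¹⁰/((4πε₀)⁵ℏ⁸) = 2.929 × 10^13 Pa
7.84 × 4.632 × 10^113 / 2.929 × 10^13 = 1.240 × 10^101

1.240 × 10^101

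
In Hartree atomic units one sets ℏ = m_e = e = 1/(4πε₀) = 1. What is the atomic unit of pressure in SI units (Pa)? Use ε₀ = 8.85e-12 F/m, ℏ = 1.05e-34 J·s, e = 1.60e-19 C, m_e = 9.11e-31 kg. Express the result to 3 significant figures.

3.01e13 Pa

P_au = E_h/a₀³ = m_e⁴e¹⁰/((4πε₀)⁵ℏ⁸)
E_h = 4.38e-18 J
a₀ = 5.26e-11 m
E_h/a₀³ = 3.01e13 Pa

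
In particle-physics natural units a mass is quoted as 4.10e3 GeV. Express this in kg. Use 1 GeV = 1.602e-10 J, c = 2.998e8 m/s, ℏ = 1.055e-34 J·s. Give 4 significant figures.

7.308e-24 kg

Mass is [E]/c²; divide by c².
1 GeV → 1/c² × (1 GeV in J) = 1.782e-27 kg.
Result: 4.10e3 × 1.782e-27 = 7.308e-24 kg.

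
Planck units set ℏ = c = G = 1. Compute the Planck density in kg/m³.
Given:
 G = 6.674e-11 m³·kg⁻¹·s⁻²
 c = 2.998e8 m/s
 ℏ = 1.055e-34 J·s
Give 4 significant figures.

From ℏ = c = G = 1 the density scale is ρ_P = c⁵/(ℏG²).
  = 2.422e42 / 4.699e-55
  = 5.154e96 kg/m³

5.154e96 kg/m³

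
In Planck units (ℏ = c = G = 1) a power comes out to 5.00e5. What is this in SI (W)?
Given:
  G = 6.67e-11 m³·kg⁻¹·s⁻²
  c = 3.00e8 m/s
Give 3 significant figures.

1.82e58 W

One Planck power: P_P = c⁵/G = 3.64e52 W.
5.00e5 × 3.64e52 W = 1.82e58 W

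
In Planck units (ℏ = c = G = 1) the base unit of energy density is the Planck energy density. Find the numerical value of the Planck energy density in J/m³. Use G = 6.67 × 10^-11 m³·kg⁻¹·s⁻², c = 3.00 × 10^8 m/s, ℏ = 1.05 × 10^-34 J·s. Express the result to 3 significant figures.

u_P = c⁷/(ℏG²)
  = 2.19 × 10^59 / 4.67 × 10^-55
  = 4.68 × 10^113 J/m³

4.68 × 10^113 J/m³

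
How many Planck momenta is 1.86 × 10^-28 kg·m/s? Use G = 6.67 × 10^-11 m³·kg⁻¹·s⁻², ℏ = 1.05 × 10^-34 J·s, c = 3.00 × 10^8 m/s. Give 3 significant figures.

Planck momentum: p_P = √(ℏc³/G) = 6.52 kg·m/s.
1.86 × 10^-28 / 6.52 = 2.85 × 10^-29

2.85 × 10^-29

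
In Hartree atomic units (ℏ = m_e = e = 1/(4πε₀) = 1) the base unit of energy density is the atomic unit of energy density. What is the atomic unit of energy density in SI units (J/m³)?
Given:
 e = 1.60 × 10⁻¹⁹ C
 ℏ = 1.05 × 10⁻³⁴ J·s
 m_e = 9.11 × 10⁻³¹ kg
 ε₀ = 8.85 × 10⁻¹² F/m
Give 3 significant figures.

u_au = E_h/a₀³ = m_e⁴e¹⁰/((4πε₀)⁵ℏ⁸)
E_h = 4.38 × 10⁻¹⁸ J
a₀ = 5.26 × 10⁻¹¹ m
E_h/a₀³ = 3.01 × 10¹³ J/m³

3.01 × 10¹³ J/m³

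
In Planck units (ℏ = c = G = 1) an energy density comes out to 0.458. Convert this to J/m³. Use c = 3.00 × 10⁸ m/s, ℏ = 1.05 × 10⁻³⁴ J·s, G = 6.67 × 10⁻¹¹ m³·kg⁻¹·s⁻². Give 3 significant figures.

One Planck energy density: u_P = c⁷/(ℏG²) = 4.68 × 10¹¹³ J/m³.
0.458 × 4.68 × 10¹¹³ J/m³ = 2.14 × 10¹¹³ J/m³

2.14 × 10¹¹³ J/m³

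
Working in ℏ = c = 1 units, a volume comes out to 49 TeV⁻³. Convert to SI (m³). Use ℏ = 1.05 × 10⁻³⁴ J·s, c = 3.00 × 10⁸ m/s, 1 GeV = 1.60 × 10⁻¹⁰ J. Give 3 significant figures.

Volume is [L]³ = [E]⁻³·(ℏc)³.
1 GeV⁻³ → (ℏc)³ × (1 GeV in J)⁻³ = 7.63 × 10⁻⁴⁸ m³.
Convert the energy scale: 49 TeV⁻³ = 4.90 × 10⁻⁸ GeV⁻³.
Result: 4.90 × 10⁻⁸ × 7.63 × 10⁻⁴⁸ = 3.74 × 10⁻⁵⁵ m³.

3.74 × 10⁻⁵⁵ m³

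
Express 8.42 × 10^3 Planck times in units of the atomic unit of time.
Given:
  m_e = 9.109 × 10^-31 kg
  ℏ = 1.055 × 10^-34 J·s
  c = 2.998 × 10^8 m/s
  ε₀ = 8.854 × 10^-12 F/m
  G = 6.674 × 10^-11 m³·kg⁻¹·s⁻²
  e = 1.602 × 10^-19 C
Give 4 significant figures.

1.874 × 10^-23

Planck time: t_P = √(ℏG/c⁵) = 5.392 × 10^-44 s
atomic unit of time: τ_au = (4πε₀)²ℏ³/(m_e e⁴) = 2.423 × 10^-17 s
8.42 × 10^3 × 5.392 × 10^-44 / 2.423 × 10^-17 = 1.874 × 10^-23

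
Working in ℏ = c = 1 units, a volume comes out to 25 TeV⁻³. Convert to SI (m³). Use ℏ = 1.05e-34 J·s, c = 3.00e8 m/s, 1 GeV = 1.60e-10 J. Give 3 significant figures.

1.91e-55 m³

Volume is [L]³ = [E]⁻³·(ℏc)³.
1 GeV⁻³ → (ℏc)³ × (1 GeV in J)⁻³ = 7.63e-48 m³.
Convert the energy scale: 25 TeV⁻³ = 2.50e-8 GeV⁻³.
Result: 2.50e-8 × 7.63e-48 = 1.91e-55 m³.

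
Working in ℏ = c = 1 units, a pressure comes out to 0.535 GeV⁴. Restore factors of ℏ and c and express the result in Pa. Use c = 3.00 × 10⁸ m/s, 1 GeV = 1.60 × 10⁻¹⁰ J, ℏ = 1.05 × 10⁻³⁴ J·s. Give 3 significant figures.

1.12 × 10³⁷ Pa

Pressure is [E]/[L]³ = [E]⁴/(ℏc)³.
1 GeV⁴ → 1/(ℏc)³ × (1 GeV in J)⁴ = 2.10 × 10³⁷ Pa.
Result: 0.535 × 2.10 × 10³⁷ = 1.12 × 10³⁷ Pa.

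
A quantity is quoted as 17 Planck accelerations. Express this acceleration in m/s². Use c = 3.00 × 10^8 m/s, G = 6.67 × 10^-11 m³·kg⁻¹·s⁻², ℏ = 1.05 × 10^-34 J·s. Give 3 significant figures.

9.50 × 10^52 m/s²

One Planck acceleration: a_P = √(c⁷/(ℏG)) = 5.59 × 10^51 m/s².
17 × 5.59 × 10^51 m/s² = 9.50 × 10^52 m/s²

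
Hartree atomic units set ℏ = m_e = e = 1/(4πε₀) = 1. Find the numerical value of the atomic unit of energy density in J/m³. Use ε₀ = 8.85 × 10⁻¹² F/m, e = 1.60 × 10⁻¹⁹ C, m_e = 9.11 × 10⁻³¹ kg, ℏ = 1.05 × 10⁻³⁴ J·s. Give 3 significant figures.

3.01 × 10¹³ J/m³

Dimensional analysis gives u_au = E_h/a₀³ = m_e⁴e¹⁰/((4πε₀)⁵ℏ⁸).
E_h = 4.38 × 10⁻¹⁸ J
a₀ = 5.26 × 10⁻¹¹ m
E_h/a₀³ = 3.01 × 10¹³ J/m³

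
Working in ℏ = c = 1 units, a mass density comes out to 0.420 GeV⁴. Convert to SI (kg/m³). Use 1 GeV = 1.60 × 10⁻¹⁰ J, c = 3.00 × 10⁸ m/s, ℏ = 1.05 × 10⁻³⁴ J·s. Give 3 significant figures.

Mass density is [E]/(c²[L]³) = [E]⁴/(ℏ³c⁵).
1 GeV⁴ → 1/(ℏ³c⁵) × (1 GeV in J)⁴ = 2.33 × 10²⁰ kg/m³.
Result: 0.420 × 2.33 × 10²⁰ = 9.78 × 10¹⁹ kg/m³.

9.78 × 10¹⁹ kg/m³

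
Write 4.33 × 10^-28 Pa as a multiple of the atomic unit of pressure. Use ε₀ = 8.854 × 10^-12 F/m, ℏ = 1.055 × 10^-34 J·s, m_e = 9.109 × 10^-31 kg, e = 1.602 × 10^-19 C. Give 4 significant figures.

atomic unit of pressure: P_au = E_h/a₀³ = m_e⁴e¹⁰/((4πε₀)⁵ℏ⁸) = 2.929 × 10^13 Pa.
4.33 × 10^-28 / 2.929 × 10^13 = 1.478 × 10^-41

1.478 × 10^-41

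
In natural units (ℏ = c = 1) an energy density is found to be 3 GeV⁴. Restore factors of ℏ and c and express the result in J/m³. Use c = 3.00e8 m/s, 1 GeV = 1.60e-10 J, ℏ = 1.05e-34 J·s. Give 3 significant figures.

6.29e37 J/m³

[E]/[L]³ = [E]⁴/(ℏc)³; restore (ℏc)⁻³.
1 GeV⁴ → 1/(ℏc)³ × (1 GeV in J)⁴ = 2.10e37 J/m³.
Result: 3 × 2.10e37 = 6.29e37 J/m³.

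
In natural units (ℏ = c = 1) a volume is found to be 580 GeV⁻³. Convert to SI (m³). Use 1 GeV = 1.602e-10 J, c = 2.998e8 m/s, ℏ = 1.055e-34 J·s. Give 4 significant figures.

Volume is [L]³ = [E]⁻³·(ℏc)³.
1 GeV⁻³ → (ℏc)³ × (1 GeV in J)⁻³ = 7.696e-48 m³.
Result: 580 × 7.696e-48 = 4.464e-45 m³.

4.464e-45 m³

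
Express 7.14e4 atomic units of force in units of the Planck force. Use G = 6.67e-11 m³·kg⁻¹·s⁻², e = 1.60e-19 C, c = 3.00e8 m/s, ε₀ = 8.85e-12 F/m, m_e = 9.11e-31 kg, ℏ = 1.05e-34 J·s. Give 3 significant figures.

4.90e-47

atomic unit of force: F_au = E_h/a₀ = m_e²e⁶/((4πε₀)³ℏ⁴) = 8.33e-8 N
Planck force: F_P = c⁴/G = 1.21e44 N
7.14e4 × 8.33e-8 / 1.21e44 = 4.90e-47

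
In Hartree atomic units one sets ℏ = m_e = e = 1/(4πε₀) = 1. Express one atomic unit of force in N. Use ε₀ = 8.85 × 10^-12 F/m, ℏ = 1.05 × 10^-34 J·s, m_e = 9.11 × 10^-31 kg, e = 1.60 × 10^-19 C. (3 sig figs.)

8.33 × 10^-8 N

F_au = E_h/a₀ = m_e²e⁶/((4πε₀)³ℏ⁴)
E_h = 4.38 × 10^-18 J
a₀ = 5.26 × 10^-11 m
E_h/a₀ = 8.33 × 10^-8 N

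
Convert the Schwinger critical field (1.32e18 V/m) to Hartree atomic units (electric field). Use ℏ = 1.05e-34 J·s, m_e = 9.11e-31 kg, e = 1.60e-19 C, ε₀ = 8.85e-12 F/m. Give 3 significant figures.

atomic unit of electric field: E_au = E_h/(e a₀) = m_e²e⁵/((4πε₀)³ℏ⁴) = 5.20e11 V/m.
1.32e18 / 5.20e11 = 2.54e6

2.54e6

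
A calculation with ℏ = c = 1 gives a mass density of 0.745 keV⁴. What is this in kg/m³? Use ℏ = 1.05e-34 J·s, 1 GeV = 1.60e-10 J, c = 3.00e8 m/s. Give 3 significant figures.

Mass density is [E]/(c²[L]³) = [E]⁴/(ℏ³c⁵).
1 GeV⁴ → 1/(ℏ³c⁵) × (1 GeV in J)⁴ = 2.33e20 kg/m³.
Convert the energy scale: 0.745 keV⁴ = 7.45e-25 GeV⁴.
Result: 7.45e-25 × 2.33e20 = 1.74e-4 kg/m³.

1.74e-4 kg/m³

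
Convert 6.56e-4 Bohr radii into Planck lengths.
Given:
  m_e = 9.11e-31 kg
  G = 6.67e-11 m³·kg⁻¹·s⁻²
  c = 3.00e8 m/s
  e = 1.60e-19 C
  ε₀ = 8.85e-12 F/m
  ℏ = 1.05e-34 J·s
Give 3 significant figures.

2.14e21

Bohr radius: a₀ = 4πε₀ℏ²/(m_e e²) = 5.26e-11 m
Planck length: ℓ_P = √(ℏG/c³) = 1.61e-35 m
6.56e-4 × 5.26e-11 / 1.61e-35 = 2.14e21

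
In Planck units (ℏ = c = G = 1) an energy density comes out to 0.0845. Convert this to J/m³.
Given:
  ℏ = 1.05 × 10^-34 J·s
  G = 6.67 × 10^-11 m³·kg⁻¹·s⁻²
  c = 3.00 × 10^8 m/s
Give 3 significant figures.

3.96 × 10^112 J/m³

One Planck energy density: u_P = c⁷/(ℏG²) = 4.68 × 10^113 J/m³.
0.0845 × 4.68 × 10^113 J/m³ = 3.96 × 10^112 J/m³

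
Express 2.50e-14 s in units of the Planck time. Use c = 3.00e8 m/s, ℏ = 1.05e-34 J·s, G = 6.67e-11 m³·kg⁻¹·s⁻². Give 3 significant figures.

Planck time: t_P = √(ℏG/c⁵) = 5.37e-44 s.
2.50e-14 / 5.37e-44 = 4.66e29

4.66e29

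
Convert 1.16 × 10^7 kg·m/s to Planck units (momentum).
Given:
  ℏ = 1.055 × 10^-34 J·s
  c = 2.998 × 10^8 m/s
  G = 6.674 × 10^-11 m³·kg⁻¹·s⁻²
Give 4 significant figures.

Planck momentum: p_P = √(ℏc³/G) = 6.527 kg·m/s.
1.16 × 10^7 / 6.527 = 1.777 × 10^6

1.777 × 10^6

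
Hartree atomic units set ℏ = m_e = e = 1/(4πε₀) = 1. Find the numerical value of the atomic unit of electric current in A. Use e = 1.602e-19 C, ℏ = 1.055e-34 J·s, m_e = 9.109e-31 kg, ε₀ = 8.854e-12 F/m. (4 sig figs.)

Dimensional analysis gives I_au = e E_h/ℏ = m_e e⁵/((4πε₀)²ℏ³).
E_h = 4.354e-18 J
e·E_h/ℏ = 6.612e-3 A

6.612e-3 A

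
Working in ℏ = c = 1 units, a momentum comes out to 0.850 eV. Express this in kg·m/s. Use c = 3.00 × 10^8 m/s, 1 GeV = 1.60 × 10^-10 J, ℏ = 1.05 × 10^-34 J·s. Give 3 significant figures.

4.53 × 10^-28 kg·m/s

Momentum is [E]/c; divide by c.
1 GeV → 1/c × (1 GeV in J) = 5.33 × 10^-19 kg·m/s.
Convert the energy scale: 0.850 eV = 8.50 × 10^-10 GeV.
Result: 8.50 × 10^-10 × 5.33 × 10^-19 = 4.53 × 10^-28 kg·m/s.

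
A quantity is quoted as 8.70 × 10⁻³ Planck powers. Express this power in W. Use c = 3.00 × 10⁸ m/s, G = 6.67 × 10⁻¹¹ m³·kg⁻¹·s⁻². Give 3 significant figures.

3.17 × 10⁵⁰ W

One Planck power: P_P = c⁵/G = 3.64 × 10⁵² W.
8.70 × 10⁻³ × 3.64 × 10⁵² W = 3.17 × 10⁵⁰ W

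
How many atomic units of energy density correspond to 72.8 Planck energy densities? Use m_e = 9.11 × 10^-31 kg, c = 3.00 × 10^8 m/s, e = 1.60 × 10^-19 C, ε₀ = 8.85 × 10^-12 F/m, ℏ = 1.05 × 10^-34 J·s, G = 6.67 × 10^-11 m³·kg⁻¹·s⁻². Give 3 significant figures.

1.13 × 10^102

Planck energy density: u_P = c⁷/(ℏG²) = 4.68 × 10^113 J/m³
atomic unit of energy density: u_au = E_h/a₀³ = m_e⁴e¹⁰/((4πε₀)⁵ℏ⁸) = 3.01 × 10^13 J/m³
72.8 × 4.68 × 10^113 / 3.01 × 10^13 = 1.13 × 10^102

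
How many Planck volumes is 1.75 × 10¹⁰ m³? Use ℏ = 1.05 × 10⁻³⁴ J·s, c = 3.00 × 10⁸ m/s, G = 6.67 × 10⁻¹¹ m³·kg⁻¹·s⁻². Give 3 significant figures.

4.19 × 10¹¹⁴

Planck volume: V_P = (ℏG/c³)^(3/2) = 4.18 × 10⁻¹⁰⁵ m³.
1.75 × 10¹⁰ / 4.18 × 10⁻¹⁰⁵ = 4.19 × 10¹¹⁴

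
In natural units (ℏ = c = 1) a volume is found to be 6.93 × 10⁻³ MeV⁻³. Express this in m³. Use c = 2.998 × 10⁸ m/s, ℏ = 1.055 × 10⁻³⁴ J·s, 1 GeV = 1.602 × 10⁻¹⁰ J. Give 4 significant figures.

Volume is [L]³ = [E]⁻³·(ℏc)³.
1 GeV⁻³ → (ℏc)³ × (1 GeV in J)⁻³ = 7.696 × 10⁻⁴⁸ m³.
Convert the energy scale: 6.93 × 10⁻³ MeV⁻³ = 6.93 × 10⁶ GeV⁻³.
Result: 6.93 × 10⁶ × 7.696 × 10⁻⁴⁸ = 5.333 × 10⁻⁴¹ m³.

5.333 × 10⁻⁴¹ m³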